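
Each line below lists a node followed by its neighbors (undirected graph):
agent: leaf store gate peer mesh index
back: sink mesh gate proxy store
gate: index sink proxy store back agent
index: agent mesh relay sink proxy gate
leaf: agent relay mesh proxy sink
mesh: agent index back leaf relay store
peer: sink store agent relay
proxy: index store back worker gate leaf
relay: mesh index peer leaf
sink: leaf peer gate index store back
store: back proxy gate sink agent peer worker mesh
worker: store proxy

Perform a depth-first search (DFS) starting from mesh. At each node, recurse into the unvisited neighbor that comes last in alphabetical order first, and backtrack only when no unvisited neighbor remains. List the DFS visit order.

mesh store worker proxy leaf sink peer relay index gate back agent

Visit mesh
mesh → store
store → worker
worker → proxy
proxy → leaf
leaf → sink
sink → peer
peer → relay
relay → index
index → gate
gate → back
gate → agent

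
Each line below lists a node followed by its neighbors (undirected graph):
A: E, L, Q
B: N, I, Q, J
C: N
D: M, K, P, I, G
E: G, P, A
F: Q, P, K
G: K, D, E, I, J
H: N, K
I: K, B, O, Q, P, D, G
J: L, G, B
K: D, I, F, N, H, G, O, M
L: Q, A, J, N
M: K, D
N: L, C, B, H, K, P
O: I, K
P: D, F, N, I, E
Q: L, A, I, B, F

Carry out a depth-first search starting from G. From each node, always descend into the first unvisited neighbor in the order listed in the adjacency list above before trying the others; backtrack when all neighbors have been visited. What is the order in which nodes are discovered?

Visit G
G → K
K → D
D → M
D → P
P → F
F → Q
Q → L
L → A
A → E
L → J
J → B
B → N
N → C
N → H
B → I
I → O

G, K, D, M, P, F, Q, L, A, E, J, B, N, C, H, I, O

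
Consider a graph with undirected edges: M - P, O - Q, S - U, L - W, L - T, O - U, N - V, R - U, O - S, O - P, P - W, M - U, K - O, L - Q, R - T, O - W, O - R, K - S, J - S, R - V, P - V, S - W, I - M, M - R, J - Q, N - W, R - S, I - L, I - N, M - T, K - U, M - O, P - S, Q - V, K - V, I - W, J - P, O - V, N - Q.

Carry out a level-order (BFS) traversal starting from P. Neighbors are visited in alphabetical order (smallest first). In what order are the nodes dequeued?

P -> J -> M -> O -> S -> V -> W -> Q -> I -> R -> T -> U -> K -> N -> L

Visit P; enqueue J, M, O, S, V, W → queue [J, M, O, S, V, W]
Visit J; enqueue Q → queue [M, O, S, V, W, Q]
Visit M; enqueue I, R, T, U → queue [O, S, V, W, Q, I, R, T, U]
Visit O; enqueue K → queue [S, V, W, Q, I, R, T, U, K]
Visit S → queue [V, W, Q, I, R, T, U, K]
Visit V; enqueue N → queue [W, Q, I, R, T, U, K, N]
Visit W; enqueue L → queue [Q, I, R, T, U, K, N, L]
Visit Q → queue [I, R, T, U, K, N, L]
Visit I → queue [R, T, U, K, N, L]
Visit R → queue [T, U, K, N, L]
Visit T → queue [U, K, N, L]
Visit U → queue [K, N, L]
Visit K → queue [N, L]
Visit N → queue [L]
Visit L → queue []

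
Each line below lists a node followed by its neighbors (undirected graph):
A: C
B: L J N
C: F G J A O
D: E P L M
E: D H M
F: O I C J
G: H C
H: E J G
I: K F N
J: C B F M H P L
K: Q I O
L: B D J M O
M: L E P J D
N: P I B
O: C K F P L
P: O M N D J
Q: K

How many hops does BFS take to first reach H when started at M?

Level 0: M
Level 1: D, E, J, L, P
Level 2: B, C, F, H, N, O
Level 3: A, G, I, K
Level 4: Q
H first appears at level 2.

2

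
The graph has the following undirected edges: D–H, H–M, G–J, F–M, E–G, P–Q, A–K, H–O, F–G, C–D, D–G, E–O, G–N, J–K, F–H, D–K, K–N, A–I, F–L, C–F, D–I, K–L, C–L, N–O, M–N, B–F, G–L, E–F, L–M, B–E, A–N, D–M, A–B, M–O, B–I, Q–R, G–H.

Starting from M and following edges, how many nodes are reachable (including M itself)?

BFS from M visits: M, D, F, H, L, N, O, C, G, I, K, B, E, A, J
Reachable nodes: 15 of 18 total.

15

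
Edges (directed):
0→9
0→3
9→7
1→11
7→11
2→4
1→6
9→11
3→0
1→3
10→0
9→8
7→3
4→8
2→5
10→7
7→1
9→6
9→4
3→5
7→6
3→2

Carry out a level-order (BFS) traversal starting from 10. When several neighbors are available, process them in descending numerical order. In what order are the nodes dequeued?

10 → 7 → 0 → 11 → 6 → 3 → 1 → 9 → 5 → 2 → 8 → 4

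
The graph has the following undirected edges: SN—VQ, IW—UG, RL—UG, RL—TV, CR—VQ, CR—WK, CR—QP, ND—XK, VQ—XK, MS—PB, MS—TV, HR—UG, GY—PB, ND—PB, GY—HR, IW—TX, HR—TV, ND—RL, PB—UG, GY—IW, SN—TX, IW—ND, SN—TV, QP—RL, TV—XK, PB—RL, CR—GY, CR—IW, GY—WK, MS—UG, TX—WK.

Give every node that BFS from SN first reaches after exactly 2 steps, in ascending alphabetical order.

Level 0: SN
Level 1: TV, TX, VQ
Level 2: CR, HR, IW, MS, RL, WK, XK
Level 3: GY, ND, PB, QP, UG

CR, HR, IW, MS, RL, WK, XK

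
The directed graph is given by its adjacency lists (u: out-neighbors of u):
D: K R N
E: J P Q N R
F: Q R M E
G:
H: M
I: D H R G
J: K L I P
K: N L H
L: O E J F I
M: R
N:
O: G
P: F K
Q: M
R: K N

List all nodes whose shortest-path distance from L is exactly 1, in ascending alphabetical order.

E, F, I, J, O

Level 0: L
Level 1: E, F, I, J, O
Level 2: D, G, H, K, M, N, P, Q, R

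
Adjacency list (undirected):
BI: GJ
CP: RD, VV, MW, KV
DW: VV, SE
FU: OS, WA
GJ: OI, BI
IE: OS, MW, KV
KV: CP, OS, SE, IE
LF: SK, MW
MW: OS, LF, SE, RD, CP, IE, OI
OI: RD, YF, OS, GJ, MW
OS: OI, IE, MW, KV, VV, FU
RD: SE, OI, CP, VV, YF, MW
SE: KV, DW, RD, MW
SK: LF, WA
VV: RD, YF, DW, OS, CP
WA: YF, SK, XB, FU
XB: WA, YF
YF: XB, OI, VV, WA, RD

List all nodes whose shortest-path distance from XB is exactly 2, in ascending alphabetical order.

FU, OI, RD, SK, VV

Level 0: XB
Level 1: WA, YF
Level 2: FU, OI, RD, SK, VV
Level 3: CP, DW, GJ, LF, MW, OS, SE
Level 4: BI, IE, KV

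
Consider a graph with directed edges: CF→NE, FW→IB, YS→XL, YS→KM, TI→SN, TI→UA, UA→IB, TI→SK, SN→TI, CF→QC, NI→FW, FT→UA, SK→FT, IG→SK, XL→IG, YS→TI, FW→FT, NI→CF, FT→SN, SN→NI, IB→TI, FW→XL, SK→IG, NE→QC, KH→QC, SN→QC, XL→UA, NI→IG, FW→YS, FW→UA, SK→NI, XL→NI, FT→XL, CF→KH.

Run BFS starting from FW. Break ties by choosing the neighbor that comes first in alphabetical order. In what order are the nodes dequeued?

FW, FT, IB, UA, XL, YS, SN, TI, IG, NI, KM, QC, SK, CF, KH, NE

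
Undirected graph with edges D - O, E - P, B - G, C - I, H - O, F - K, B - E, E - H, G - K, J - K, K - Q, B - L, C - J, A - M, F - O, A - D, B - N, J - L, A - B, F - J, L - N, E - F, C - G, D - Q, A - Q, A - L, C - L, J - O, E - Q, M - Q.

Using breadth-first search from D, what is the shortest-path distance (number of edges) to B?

2

Level 0: D
Level 1: A, O, Q
Level 2: B, E, F, H, J, K, L, M
Level 3: C, G, N, P
Level 4: I
B first appears at level 2.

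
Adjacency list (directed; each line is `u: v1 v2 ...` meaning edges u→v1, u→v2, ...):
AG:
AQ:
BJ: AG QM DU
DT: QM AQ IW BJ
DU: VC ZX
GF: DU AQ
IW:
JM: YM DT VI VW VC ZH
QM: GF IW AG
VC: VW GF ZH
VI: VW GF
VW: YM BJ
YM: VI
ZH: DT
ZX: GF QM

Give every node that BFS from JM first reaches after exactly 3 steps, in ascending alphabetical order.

Level 0: JM
Level 1: DT, VC, VI, VW, YM, ZH
Level 2: AQ, BJ, GF, IW, QM
Level 3: AG, DU
Level 4: ZX

AG, DU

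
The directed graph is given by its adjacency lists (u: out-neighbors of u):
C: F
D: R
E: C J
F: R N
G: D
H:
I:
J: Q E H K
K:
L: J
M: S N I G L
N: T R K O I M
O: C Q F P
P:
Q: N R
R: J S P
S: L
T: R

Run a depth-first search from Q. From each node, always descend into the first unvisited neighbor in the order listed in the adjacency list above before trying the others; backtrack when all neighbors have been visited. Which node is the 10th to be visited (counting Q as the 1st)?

K

Visit Q
Q → N
N → T
T → R
R → J
J → E
E → C
C → F
J → H
J → K
R → S
S → L
R → P
N → O
N → I
N → M
M → G
G → D

Visit order: Q, N, T, R, J, E, C, F, H, K, S, L, P, O, I, M, G, D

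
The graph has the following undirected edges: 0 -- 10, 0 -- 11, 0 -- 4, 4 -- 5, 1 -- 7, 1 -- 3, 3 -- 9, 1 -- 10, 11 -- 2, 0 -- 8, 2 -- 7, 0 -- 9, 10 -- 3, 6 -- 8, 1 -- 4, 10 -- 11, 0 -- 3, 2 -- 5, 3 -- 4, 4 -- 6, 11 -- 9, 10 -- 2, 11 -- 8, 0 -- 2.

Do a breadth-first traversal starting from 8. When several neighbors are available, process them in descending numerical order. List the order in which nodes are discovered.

8, 11, 6, 0, 10, 9, 2, 4, 3, 1, 7, 5

Visit 8; enqueue 11, 6, 0 → queue [11, 6, 0]
Visit 11; enqueue 10, 9, 2 → queue [6, 0, 10, 9, 2]
Visit 6; enqueue 4 → queue [0, 10, 9, 2, 4]
Visit 0; enqueue 3 → queue [10, 9, 2, 4, 3]
Visit 10; enqueue 1 → queue [9, 2, 4, 3, 1]
Visit 9 → queue [2, 4, 3, 1]
Visit 2; enqueue 7, 5 → queue [4, 3, 1, 7, 5]
Visit 4 → queue [3, 1, 7, 5]
Visit 3 → queue [1, 7, 5]
Visit 1 → queue [7, 5]
Visit 7 → queue [5]
Visit 5 → queue []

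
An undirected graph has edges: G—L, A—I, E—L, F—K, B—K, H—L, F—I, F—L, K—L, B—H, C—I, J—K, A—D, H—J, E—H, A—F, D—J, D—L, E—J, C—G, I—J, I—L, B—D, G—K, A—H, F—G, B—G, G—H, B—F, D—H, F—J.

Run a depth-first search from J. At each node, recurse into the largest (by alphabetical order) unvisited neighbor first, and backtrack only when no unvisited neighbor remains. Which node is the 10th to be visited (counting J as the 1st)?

B

Visit J
J → K
K → L
L → I
I → F
F → G
G → H
H → E
H → D
D → B
D → A
G → C

Visit order: J, K, L, I, F, G, H, E, D, B, A, C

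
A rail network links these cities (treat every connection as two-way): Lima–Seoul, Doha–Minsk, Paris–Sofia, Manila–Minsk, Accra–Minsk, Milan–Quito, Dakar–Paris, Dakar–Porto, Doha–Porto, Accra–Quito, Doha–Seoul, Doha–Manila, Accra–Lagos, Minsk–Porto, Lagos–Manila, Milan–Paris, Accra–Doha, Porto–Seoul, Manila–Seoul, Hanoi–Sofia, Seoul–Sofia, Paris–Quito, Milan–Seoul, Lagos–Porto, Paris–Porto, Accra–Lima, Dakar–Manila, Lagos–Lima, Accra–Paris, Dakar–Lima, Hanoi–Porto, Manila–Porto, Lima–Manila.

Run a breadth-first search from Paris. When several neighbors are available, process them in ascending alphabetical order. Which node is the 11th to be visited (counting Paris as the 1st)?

Minsk

Visit Paris; enqueue Accra, Dakar, Milan, Porto, Quito, Sofia → queue [Accra, Dakar, Milan, Porto, Quito, Sofia]
Visit Accra; enqueue Doha, Lagos, Lima, Minsk → queue [Dakar, Milan, Porto, Quito, Sofia, Doha, Lagos, Lima, Minsk]
Visit Dakar; enqueue Manila → queue [Milan, Porto, Quito, Sofia, Doha, Lagos, Lima, Minsk, Manila]
Visit Milan; enqueue Seoul → queue [Porto, Quito, Sofia, Doha, Lagos, Lima, Minsk, Manila, Seoul]
Visit Porto; enqueue Hanoi → queue [Quito, Sofia, Doha, Lagos, Lima, Minsk, Manila, Seoul, Hanoi]
Visit Quito → queue [Sofia, Doha, Lagos, Lima, Minsk, Manila, Seoul, Hanoi]
Visit Sofia → queue [Doha, Lagos, Lima, Minsk, Manila, Seoul, Hanoi]
Visit Doha → queue [Lagos, Lima, Minsk, Manila, Seoul, Hanoi]
Visit Lagos → queue [Lima, Minsk, Manila, Seoul, Hanoi]
Visit Lima → queue [Minsk, Manila, Seoul, Hanoi]
Visit Minsk → queue [Manila, Seoul, Hanoi]
Visit Manila → queue [Seoul, Hanoi]
Visit Seoul → queue [Hanoi]
Visit Hanoi → queue []

Visit order: Paris, Accra, Dakar, Milan, Porto, Quito, Sofia, Doha, Lagos, Lima, Minsk, Manila, Seoul, Hanoi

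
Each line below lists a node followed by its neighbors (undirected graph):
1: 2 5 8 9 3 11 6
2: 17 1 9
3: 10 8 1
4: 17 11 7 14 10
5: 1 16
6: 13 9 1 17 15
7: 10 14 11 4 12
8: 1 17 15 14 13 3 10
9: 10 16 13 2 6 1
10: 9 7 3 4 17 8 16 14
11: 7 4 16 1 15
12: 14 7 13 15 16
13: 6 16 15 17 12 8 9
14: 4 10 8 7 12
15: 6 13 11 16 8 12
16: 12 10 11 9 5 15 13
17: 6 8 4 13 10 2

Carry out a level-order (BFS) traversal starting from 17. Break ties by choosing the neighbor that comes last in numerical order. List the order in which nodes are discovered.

17 -> 13 -> 10 -> 8 -> 6 -> 4 -> 2 -> 16 -> 15 -> 12 -> 9 -> 14 -> 7 -> 3 -> 1 -> 11 -> 5

Visit 17; enqueue 13, 10, 8, 6, 4, 2 → queue [13, 10, 8, 6, 4, 2]
Visit 13; enqueue 16, 15, 12, 9 → queue [10, 8, 6, 4, 2, 16, 15, 12, 9]
Visit 10; enqueue 14, 7, 3 → queue [8, 6, 4, 2, 16, 15, 12, 9, 14, 7, 3]
Visit 8; enqueue 1 → queue [6, 4, 2, 16, 15, 12, 9, 14, 7, 3, 1]
Visit 6 → queue [4, 2, 16, 15, 12, 9, 14, 7, 3, 1]
Visit 4; enqueue 11 → queue [2, 16, 15, 12, 9, 14, 7, 3, 1, 11]
Visit 2 → queue [16, 15, 12, 9, 14, 7, 3, 1, 11]
Visit 16; enqueue 5 → queue [15, 12, 9, 14, 7, 3, 1, 11, 5]
Visit 15 → queue [12, 9, 14, 7, 3, 1, 11, 5]
Visit 12 → queue [9, 14, 7, 3, 1, 11, 5]
Visit 9 → queue [14, 7, 3, 1, 11, 5]
Visit 14 → queue [7, 3, 1, 11, 5]
Visit 7 → queue [3, 1, 11, 5]
Visit 3 → queue [1, 11, 5]
Visit 1 → queue [11, 5]
Visit 11 → queue [5]
Visit 5 → queue []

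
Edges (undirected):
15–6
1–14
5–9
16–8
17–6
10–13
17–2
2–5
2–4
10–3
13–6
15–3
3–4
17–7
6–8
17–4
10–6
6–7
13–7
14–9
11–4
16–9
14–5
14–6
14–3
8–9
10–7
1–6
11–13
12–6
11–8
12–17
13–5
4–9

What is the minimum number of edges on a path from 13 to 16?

Level 0: 13
Level 1: 5, 6, 7, 10, 11
Level 2: 1, 2, 3, 4, 8, 9, 12, 14, 15, 17
Level 3: 16
16 first appears at level 3.

3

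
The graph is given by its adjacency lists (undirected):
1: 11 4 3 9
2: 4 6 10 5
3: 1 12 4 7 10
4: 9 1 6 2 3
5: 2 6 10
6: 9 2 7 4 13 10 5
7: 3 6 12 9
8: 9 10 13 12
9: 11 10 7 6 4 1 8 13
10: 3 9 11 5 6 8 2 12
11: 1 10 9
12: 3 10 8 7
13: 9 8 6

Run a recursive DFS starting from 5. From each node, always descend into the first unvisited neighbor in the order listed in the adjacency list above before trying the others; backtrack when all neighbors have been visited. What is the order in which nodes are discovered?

Visit 5
5 → 2
2 → 4
4 → 9
9 → 11
11 → 1
1 → 3
3 → 12
12 → 10
10 → 6
6 → 7
6 → 13
13 → 8

5 → 2 → 4 → 9 → 11 → 1 → 3 → 12 → 10 → 6 → 7 → 13 → 8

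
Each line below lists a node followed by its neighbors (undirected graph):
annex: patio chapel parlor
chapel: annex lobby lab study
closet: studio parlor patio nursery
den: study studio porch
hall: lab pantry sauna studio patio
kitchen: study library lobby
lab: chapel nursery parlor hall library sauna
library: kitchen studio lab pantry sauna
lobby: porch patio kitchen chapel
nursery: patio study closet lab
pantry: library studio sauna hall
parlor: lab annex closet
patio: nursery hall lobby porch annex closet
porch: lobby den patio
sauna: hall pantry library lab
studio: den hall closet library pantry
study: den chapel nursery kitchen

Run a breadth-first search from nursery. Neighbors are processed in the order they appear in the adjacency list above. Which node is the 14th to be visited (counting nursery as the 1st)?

parlor

Visit nursery; enqueue patio, study, closet, lab → queue [patio, study, closet, lab]
Visit patio; enqueue hall, lobby, porch, annex → queue [study, closet, lab, hall, lobby, porch, annex]
Visit study; enqueue den, chapel, kitchen → queue [closet, lab, hall, lobby, porch, annex, den, chapel, kitchen]
Visit closet; enqueue studio, parlor → queue [lab, hall, lobby, porch, annex, den, chapel, kitchen, studio, parlor]
Visit lab; enqueue library, sauna → queue [hall, lobby, porch, annex, den, chapel, kitchen, studio, parlor, library, sauna]
Visit hall; enqueue pantry → queue [lobby, porch, annex, den, chapel, kitchen, studio, parlor, library, sauna, pantry]
Visit lobby → queue [porch, annex, den, chapel, kitchen, studio, parlor, library, sauna, pantry]
Visit porch → queue [annex, den, chapel, kitchen, studio, parlor, library, sauna, pantry]
Visit annex → queue [den, chapel, kitchen, studio, parlor, library, sauna, pantry]
Visit den → queue [chapel, kitchen, studio, parlor, library, sauna, pantry]
Visit chapel → queue [kitchen, studio, parlor, library, sauna, pantry]
Visit kitchen → queue [studio, parlor, library, sauna, pantry]
Visit studio → queue [parlor, library, sauna, pantry]
Visit parlor → queue [library, sauna, pantry]
Visit library → queue [sauna, pantry]
Visit sauna → queue [pantry]
Visit pantry → queue []

Visit order: nursery, patio, study, closet, lab, hall, lobby, porch, annex, den, chapel, kitchen, studio, parlor, library, sauna, pantry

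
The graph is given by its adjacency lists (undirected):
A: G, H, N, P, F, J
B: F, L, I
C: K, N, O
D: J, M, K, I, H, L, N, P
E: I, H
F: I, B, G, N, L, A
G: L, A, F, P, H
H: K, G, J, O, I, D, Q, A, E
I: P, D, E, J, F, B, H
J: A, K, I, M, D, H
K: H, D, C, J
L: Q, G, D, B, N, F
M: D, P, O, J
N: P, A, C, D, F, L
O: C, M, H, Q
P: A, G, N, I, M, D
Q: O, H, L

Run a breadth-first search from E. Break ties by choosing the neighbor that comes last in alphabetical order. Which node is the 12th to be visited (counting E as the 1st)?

G

Visit E; enqueue I, H → queue [I, H]
Visit I; enqueue P, J, F, D, B → queue [H, P, J, F, D, B]
Visit H; enqueue Q, O, K, G, A → queue [P, J, F, D, B, Q, O, K, G, A]
Visit P; enqueue N, M → queue [J, F, D, B, Q, O, K, G, A, N, M]
Visit J → queue [F, D, B, Q, O, K, G, A, N, M]
Visit F; enqueue L → queue [D, B, Q, O, K, G, A, N, M, L]
Visit D → queue [B, Q, O, K, G, A, N, M, L]
Visit B → queue [Q, O, K, G, A, N, M, L]
Visit Q → queue [O, K, G, A, N, M, L]
Visit O; enqueue C → queue [K, G, A, N, M, L, C]
Visit K → queue [G, A, N, M, L, C]
Visit G → queue [A, N, M, L, C]
Visit A → queue [N, M, L, C]
Visit N → queue [M, L, C]
Visit M → queue [L, C]
Visit L → queue [C]
Visit C → queue []

Visit order: E, I, H, P, J, F, D, B, Q, O, K, G, A, N, M, L, C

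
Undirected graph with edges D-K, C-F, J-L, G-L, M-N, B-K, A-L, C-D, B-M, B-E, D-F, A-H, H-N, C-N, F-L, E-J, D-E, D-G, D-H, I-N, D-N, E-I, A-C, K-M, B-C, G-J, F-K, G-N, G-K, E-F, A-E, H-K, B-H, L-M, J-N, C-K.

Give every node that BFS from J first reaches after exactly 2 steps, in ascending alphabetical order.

Level 0: J
Level 1: E, G, L, N
Level 2: A, B, C, D, F, H, I, K, M

A, B, C, D, F, H, I, K, M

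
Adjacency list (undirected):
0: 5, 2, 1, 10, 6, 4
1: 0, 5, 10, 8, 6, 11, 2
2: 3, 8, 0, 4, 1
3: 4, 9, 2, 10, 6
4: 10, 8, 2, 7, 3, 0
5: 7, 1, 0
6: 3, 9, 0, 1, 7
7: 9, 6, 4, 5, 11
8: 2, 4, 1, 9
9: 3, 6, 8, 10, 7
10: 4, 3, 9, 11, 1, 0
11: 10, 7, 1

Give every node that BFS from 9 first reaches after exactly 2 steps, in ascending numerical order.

0, 1, 2, 4, 5, 11

Level 0: 9
Level 1: 3, 6, 7, 8, 10
Level 2: 0, 1, 2, 4, 5, 11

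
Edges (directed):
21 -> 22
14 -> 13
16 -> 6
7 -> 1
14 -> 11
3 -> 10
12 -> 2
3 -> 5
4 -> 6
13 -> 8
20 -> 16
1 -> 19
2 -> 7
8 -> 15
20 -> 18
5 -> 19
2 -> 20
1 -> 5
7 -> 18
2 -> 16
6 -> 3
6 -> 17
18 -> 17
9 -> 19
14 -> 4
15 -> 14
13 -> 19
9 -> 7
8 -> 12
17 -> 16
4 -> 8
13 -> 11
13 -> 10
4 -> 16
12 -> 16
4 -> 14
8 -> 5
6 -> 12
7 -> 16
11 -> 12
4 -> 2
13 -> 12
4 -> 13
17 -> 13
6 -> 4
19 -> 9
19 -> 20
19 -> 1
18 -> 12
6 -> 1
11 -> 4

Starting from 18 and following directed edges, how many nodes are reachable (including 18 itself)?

BFS from 18 visits: 18, 12, 17, 2, 16, 13, 7, 20, 6, 8, 10, 11, 19, 1, 3, 4, 5, 15, 9, 14
Reachable nodes: 20 of 22 total.

20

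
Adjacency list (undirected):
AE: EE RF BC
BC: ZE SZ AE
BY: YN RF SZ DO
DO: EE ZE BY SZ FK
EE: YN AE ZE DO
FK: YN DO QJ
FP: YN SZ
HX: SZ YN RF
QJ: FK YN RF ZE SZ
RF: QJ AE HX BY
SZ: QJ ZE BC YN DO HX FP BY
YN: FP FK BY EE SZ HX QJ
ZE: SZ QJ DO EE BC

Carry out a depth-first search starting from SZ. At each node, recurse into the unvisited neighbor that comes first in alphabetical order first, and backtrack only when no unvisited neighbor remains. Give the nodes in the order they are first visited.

Visit SZ
SZ → BC
BC → AE
AE → EE
EE → DO
DO → BY
BY → RF
RF → HX
HX → YN
YN → FK
FK → QJ
QJ → ZE
YN → FP

SZ, BC, AE, EE, DO, BY, RF, HX, YN, FK, QJ, ZE, FP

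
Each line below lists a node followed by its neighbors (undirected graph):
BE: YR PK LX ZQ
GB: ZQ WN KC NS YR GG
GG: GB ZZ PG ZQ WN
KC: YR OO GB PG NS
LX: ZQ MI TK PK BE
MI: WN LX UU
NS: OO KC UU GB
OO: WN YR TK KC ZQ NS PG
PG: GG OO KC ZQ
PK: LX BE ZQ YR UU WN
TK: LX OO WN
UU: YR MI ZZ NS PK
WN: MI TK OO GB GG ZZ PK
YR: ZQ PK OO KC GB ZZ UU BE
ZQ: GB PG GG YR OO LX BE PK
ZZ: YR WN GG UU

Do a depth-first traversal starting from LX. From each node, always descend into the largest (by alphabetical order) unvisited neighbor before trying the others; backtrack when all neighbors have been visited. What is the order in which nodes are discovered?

Visit LX
LX → ZQ
ZQ → YR
YR → ZZ
ZZ → WN
WN → TK
TK → OO
OO → PG
PG → KC
KC → NS
NS → UU
UU → PK
PK → BE
UU → MI
NS → GB
GB → GG

LX, ZQ, YR, ZZ, WN, TK, OO, PG, KC, NS, UU, PK, BE, MI, GB, GG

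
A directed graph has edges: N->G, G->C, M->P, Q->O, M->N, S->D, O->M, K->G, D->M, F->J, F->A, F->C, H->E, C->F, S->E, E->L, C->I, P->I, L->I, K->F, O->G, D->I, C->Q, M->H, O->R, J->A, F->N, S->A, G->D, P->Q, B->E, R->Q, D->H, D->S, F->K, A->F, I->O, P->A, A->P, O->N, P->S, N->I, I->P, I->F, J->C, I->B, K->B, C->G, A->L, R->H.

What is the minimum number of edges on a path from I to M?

2

Level 0: I
Level 1: B, F, O, P
Level 2: A, C, E, G, J, K, M, N, Q, R, S
Level 3: D, H, L
M first appears at level 2.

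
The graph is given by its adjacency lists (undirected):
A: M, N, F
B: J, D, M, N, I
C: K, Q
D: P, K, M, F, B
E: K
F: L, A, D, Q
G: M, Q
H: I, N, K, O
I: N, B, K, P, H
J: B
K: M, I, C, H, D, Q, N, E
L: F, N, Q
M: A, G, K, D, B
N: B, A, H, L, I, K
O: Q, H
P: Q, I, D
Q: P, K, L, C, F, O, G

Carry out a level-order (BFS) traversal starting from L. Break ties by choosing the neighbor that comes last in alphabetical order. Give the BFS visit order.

L → Q → N → F → P → O → K → G → C → I → H → B → A → D → M → E → J

Visit L; enqueue Q, N, F → queue [Q, N, F]
Visit Q; enqueue P, O, K, G, C → queue [N, F, P, O, K, G, C]
Visit N; enqueue I, H, B, A → queue [F, P, O, K, G, C, I, H, B, A]
Visit F; enqueue D → queue [P, O, K, G, C, I, H, B, A, D]
Visit P → queue [O, K, G, C, I, H, B, A, D]
Visit O → queue [K, G, C, I, H, B, A, D]
Visit K; enqueue M, E → queue [G, C, I, H, B, A, D, M, E]
Visit G → queue [C, I, H, B, A, D, M, E]
Visit C → queue [I, H, B, A, D, M, E]
Visit I → queue [H, B, A, D, M, E]
Visit H → queue [B, A, D, M, E]
Visit B; enqueue J → queue [A, D, M, E, J]
Visit A → queue [D, M, E, J]
Visit D → queue [M, E, J]
Visit M → queue [E, J]
Visit E → queue [J]
Visit J → queue []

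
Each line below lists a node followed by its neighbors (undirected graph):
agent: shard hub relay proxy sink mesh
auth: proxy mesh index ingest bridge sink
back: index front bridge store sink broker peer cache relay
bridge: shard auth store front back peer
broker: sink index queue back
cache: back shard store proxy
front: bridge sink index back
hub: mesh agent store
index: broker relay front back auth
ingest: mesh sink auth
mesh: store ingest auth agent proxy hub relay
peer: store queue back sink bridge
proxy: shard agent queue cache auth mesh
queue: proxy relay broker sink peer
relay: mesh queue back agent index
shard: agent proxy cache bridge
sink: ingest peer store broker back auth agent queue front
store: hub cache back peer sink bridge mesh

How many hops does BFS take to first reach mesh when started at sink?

2

Level 0: sink
Level 1: agent, auth, back, broker, front, ingest, peer, queue, store
Level 2: bridge, cache, hub, index, mesh, proxy, relay, shard
mesh first appears at level 2.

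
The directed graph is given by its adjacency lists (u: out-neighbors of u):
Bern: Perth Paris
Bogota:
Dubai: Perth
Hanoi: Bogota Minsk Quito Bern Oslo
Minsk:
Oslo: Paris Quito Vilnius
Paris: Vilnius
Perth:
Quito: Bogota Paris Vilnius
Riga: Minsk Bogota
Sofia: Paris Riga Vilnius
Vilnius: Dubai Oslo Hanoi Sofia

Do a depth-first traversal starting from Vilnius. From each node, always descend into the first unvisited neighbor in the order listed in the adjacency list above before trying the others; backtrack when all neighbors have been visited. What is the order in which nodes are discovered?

Visit Vilnius
Vilnius → Dubai
Dubai → Perth
Vilnius → Oslo
Oslo → Paris
Oslo → Quito
Quito → Bogota
Vilnius → Hanoi
Hanoi → Minsk
Hanoi → Bern
Vilnius → Sofia
Sofia → Riga

Vilnius, Dubai, Perth, Oslo, Paris, Quito, Bogota, Hanoi, Minsk, Bern, Sofia, Riga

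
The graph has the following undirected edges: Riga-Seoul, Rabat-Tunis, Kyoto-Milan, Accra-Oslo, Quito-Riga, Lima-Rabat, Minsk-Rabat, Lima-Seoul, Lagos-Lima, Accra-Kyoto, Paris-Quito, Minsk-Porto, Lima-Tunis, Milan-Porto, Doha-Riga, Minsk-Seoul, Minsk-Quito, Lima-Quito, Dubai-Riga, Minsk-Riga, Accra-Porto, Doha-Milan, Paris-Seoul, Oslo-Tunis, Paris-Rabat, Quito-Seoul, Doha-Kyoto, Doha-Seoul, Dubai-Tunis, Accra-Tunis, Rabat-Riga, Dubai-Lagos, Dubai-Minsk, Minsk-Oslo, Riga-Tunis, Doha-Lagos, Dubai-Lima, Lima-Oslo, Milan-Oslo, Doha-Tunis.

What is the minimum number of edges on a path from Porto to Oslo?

Level 0: Porto
Level 1: Accra, Milan, Minsk
Level 2: Doha, Dubai, Kyoto, Oslo, Quito, Rabat, Riga, Seoul, Tunis
Level 3: Lagos, Lima, Paris
Oslo first appears at level 2.

2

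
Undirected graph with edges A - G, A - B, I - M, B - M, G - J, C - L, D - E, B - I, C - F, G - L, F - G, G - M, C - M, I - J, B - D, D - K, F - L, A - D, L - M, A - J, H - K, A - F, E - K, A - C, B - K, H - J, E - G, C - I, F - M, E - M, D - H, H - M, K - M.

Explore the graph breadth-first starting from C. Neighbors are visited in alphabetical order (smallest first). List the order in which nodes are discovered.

Visit C; enqueue A, F, I, L, M → queue [A, F, I, L, M]
Visit A; enqueue B, D, G, J → queue [F, I, L, M, B, D, G, J]
Visit F → queue [I, L, M, B, D, G, J]
Visit I → queue [L, M, B, D, G, J]
Visit L → queue [M, B, D, G, J]
Visit M; enqueue E, H, K → queue [B, D, G, J, E, H, K]
Visit B → queue [D, G, J, E, H, K]
Visit D → queue [G, J, E, H, K]
Visit G → queue [J, E, H, K]
Visit J → queue [E, H, K]
Visit E → queue [H, K]
Visit H → queue [K]
Visit K → queue []

C A F I L M B D G J E H K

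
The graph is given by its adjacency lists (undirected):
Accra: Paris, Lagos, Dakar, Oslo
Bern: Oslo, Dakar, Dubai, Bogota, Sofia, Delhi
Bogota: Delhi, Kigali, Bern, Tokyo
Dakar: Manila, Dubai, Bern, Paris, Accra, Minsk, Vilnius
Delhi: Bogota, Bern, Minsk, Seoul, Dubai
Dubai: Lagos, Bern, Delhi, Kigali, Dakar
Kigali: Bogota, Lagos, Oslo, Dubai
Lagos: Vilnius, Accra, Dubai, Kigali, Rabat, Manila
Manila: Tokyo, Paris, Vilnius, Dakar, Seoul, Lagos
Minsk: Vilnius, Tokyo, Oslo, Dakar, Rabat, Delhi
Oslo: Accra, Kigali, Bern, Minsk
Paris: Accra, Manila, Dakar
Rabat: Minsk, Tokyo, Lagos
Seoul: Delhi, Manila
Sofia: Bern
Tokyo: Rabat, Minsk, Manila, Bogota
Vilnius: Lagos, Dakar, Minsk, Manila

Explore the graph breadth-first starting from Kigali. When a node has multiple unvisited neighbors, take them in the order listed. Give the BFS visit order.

Kigali -> Bogota -> Lagos -> Oslo -> Dubai -> Delhi -> Bern -> Tokyo -> Vilnius -> Accra -> Rabat -> Manila -> Minsk -> Dakar -> Seoul -> Sofia -> Paris

Visit Kigali; enqueue Bogota, Lagos, Oslo, Dubai → queue [Bogota, Lagos, Oslo, Dubai]
Visit Bogota; enqueue Delhi, Bern, Tokyo → queue [Lagos, Oslo, Dubai, Delhi, Bern, Tokyo]
Visit Lagos; enqueue Vilnius, Accra, Rabat, Manila → queue [Oslo, Dubai, Delhi, Bern, Tokyo, Vilnius, Accra, Rabat, Manila]
Visit Oslo; enqueue Minsk → queue [Dubai, Delhi, Bern, Tokyo, Vilnius, Accra, Rabat, Manila, Minsk]
Visit Dubai; enqueue Dakar → queue [Delhi, Bern, Tokyo, Vilnius, Accra, Rabat, Manila, Minsk, Dakar]
Visit Delhi; enqueue Seoul → queue [Bern, Tokyo, Vilnius, Accra, Rabat, Manila, Minsk, Dakar, Seoul]
Visit Bern; enqueue Sofia → queue [Tokyo, Vilnius, Accra, Rabat, Manila, Minsk, Dakar, Seoul, Sofia]
Visit Tokyo → queue [Vilnius, Accra, Rabat, Manila, Minsk, Dakar, Seoul, Sofia]
Visit Vilnius → queue [Accra, Rabat, Manila, Minsk, Dakar, Seoul, Sofia]
Visit Accra; enqueue Paris → queue [Rabat, Manila, Minsk, Dakar, Seoul, Sofia, Paris]
Visit Rabat → queue [Manila, Minsk, Dakar, Seoul, Sofia, Paris]
Visit Manila → queue [Minsk, Dakar, Seoul, Sofia, Paris]
Visit Minsk → queue [Dakar, Seoul, Sofia, Paris]
Visit Dakar → queue [Seoul, Sofia, Paris]
Visit Seoul → queue [Sofia, Paris]
Visit Sofia → queue [Paris]
Visit Paris → queue []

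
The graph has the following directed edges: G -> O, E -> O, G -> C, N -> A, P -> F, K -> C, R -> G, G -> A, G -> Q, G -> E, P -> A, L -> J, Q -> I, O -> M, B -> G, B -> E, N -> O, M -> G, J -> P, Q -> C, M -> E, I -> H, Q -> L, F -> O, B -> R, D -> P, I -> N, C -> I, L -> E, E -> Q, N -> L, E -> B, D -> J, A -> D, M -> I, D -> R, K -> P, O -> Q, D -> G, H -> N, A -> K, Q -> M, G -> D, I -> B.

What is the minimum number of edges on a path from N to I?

Level 0: N
Level 1: A, L, O
Level 2: D, E, J, K, M, Q
Level 3: B, C, G, I, P, R
Level 4: F, H
I first appears at level 3.

3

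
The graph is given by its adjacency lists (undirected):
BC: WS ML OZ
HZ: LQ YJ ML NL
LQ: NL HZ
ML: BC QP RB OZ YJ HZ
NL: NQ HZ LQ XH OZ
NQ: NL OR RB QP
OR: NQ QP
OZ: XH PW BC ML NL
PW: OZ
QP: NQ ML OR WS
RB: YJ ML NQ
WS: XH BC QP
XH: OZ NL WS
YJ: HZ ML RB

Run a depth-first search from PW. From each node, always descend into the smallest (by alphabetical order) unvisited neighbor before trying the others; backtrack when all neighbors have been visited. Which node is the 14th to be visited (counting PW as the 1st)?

YJ

Visit PW
PW → OZ
OZ → BC
BC → ML
ML → HZ
HZ → LQ
LQ → NL
NL → NQ
NQ → OR
OR → QP
QP → WS
WS → XH
NQ → RB
RB → YJ

Visit order: PW, OZ, BC, ML, HZ, LQ, NL, NQ, OR, QP, WS, XH, RB, YJ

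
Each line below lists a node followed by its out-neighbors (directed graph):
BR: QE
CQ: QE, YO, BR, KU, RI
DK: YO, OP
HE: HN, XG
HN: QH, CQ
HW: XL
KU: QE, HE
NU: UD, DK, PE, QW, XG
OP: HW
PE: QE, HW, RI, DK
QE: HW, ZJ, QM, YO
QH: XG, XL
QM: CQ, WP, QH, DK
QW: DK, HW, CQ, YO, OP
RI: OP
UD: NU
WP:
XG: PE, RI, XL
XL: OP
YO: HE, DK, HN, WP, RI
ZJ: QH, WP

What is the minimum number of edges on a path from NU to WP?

Level 0: NU
Level 1: DK, PE, QW, UD, XG
Level 2: CQ, HW, OP, QE, RI, XL, YO
Level 3: BR, HE, HN, KU, QM, WP, ZJ
Level 4: QH
WP first appears at level 3.

3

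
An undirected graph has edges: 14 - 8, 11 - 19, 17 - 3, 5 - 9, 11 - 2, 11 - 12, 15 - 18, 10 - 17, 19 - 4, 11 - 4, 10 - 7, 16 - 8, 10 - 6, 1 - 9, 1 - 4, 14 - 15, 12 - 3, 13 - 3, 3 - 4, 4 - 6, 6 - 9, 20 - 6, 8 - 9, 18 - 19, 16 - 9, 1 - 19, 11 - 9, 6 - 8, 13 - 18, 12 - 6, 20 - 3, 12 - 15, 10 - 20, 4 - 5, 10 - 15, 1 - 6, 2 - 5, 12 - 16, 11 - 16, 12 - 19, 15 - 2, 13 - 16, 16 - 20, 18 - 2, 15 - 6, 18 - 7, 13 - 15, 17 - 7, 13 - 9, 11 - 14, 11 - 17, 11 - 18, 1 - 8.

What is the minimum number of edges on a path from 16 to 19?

2

Level 0: 16
Level 1: 8, 9, 11, 12, 13, 20
Level 2: 1, 2, 3, 4, 5, 6, 10, 14, 15, 17, 18, 19
Level 3: 7
19 first appears at level 2.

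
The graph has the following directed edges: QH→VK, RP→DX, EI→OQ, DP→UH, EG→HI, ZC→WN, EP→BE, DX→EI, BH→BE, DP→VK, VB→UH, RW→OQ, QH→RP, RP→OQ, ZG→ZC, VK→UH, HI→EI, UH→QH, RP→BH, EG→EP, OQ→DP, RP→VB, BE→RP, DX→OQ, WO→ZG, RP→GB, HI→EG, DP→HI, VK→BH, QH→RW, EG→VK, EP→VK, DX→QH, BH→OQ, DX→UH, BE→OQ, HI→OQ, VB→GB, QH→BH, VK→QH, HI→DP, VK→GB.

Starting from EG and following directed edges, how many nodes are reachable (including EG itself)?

16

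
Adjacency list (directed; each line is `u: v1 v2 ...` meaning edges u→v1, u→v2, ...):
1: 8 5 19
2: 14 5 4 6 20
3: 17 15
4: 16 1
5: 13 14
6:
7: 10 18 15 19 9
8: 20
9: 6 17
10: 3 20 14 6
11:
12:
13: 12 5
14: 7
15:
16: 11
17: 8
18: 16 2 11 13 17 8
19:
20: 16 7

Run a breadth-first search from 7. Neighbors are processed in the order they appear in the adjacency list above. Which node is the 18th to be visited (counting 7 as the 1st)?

Visit 7; enqueue 10, 18, 15, 19, 9 → queue [10, 18, 15, 19, 9]
Visit 10; enqueue 3, 20, 14, 6 → queue [18, 15, 19, 9, 3, 20, 14, 6]
Visit 18; enqueue 16, 2, 11, 13, 17, 8 → queue [15, 19, 9, 3, 20, 14, 6, 16, 2, 11, 13, 17, 8]
Visit 15 → queue [19, 9, 3, 20, 14, 6, 16, 2, 11, 13, 17, 8]
Visit 19 → queue [9, 3, 20, 14, 6, 16, 2, 11, 13, 17, 8]
Visit 9 → queue [3, 20, 14, 6, 16, 2, 11, 13, 17, 8]
Visit 3 → queue [20, 14, 6, 16, 2, 11, 13, 17, 8]
Visit 20 → queue [14, 6, 16, 2, 11, 13, 17, 8]
Visit 14 → queue [6, 16, 2, 11, 13, 17, 8]
Visit 6 → queue [16, 2, 11, 13, 17, 8]
Visit 16 → queue [2, 11, 13, 17, 8]
Visit 2; enqueue 5, 4 → queue [11, 13, 17, 8, 5, 4]
Visit 11 → queue [13, 17, 8, 5, 4]
Visit 13; enqueue 12 → queue [17, 8, 5, 4, 12]
Visit 17 → queue [8, 5, 4, 12]
Visit 8 → queue [5, 4, 12]
Visit 5 → queue [4, 12]
Visit 4; enqueue 1 → queue [12, 1]
Visit 12 → queue [1]
Visit 1 → queue []

Visit order: 7, 10, 18, 15, 19, 9, 3, 20, 14, 6, 16, 2, 11, 13, 17, 8, 5, 4, 12, 1

4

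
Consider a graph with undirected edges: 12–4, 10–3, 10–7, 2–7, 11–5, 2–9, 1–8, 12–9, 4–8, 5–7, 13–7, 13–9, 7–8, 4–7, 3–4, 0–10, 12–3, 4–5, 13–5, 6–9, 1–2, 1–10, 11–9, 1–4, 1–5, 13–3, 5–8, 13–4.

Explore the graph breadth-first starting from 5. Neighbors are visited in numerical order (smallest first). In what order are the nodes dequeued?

5 1 4 7 8 11 13 2 10 3 12 9 0 6

Visit 5; enqueue 1, 4, 7, 8, 11, 13 → queue [1, 4, 7, 8, 11, 13]
Visit 1; enqueue 2, 10 → queue [4, 7, 8, 11, 13, 2, 10]
Visit 4; enqueue 3, 12 → queue [7, 8, 11, 13, 2, 10, 3, 12]
Visit 7 → queue [8, 11, 13, 2, 10, 3, 12]
Visit 8 → queue [11, 13, 2, 10, 3, 12]
Visit 11; enqueue 9 → queue [13, 2, 10, 3, 12, 9]
Visit 13 → queue [2, 10, 3, 12, 9]
Visit 2 → queue [10, 3, 12, 9]
Visit 10; enqueue 0 → queue [3, 12, 9, 0]
Visit 3 → queue [12, 9, 0]
Visit 12 → queue [9, 0]
Visit 9; enqueue 6 → queue [0, 6]
Visit 0 → queue [6]
Visit 6 → queue []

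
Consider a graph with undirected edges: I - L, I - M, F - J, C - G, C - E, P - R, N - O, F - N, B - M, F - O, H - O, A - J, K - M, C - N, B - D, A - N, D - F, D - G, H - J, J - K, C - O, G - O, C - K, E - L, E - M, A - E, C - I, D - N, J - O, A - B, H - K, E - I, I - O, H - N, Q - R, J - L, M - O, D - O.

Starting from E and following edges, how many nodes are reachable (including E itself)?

BFS from E visits: E, M, L, I, C, A, O, K, B, J, N, G, H, F, D
Reachable nodes: 15 of 18 total.

15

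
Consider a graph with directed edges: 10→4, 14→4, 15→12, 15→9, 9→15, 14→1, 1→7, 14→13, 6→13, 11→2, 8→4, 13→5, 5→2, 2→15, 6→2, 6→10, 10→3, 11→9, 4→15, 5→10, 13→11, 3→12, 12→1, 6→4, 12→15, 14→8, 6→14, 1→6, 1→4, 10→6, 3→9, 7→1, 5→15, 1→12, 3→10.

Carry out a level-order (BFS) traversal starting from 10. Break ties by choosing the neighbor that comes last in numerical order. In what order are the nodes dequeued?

Visit 10; enqueue 6, 4, 3 → queue [6, 4, 3]
Visit 6; enqueue 14, 13, 2 → queue [4, 3, 14, 13, 2]
Visit 4; enqueue 15 → queue [3, 14, 13, 2, 15]
Visit 3; enqueue 12, 9 → queue [14, 13, 2, 15, 12, 9]
Visit 14; enqueue 8, 1 → queue [13, 2, 15, 12, 9, 8, 1]
Visit 13; enqueue 11, 5 → queue [2, 15, 12, 9, 8, 1, 11, 5]
Visit 2 → queue [15, 12, 9, 8, 1, 11, 5]
Visit 15 → queue [12, 9, 8, 1, 11, 5]
Visit 12 → queue [9, 8, 1, 11, 5]
Visit 9 → queue [8, 1, 11, 5]
Visit 8 → queue [1, 11, 5]
Visit 1; enqueue 7 → queue [11, 5, 7]
Visit 11 → queue [5, 7]
Visit 5 → queue [7]
Visit 7 → queue []

10 → 6 → 4 → 3 → 14 → 13 → 2 → 15 → 12 → 9 → 8 → 1 → 11 → 5 → 7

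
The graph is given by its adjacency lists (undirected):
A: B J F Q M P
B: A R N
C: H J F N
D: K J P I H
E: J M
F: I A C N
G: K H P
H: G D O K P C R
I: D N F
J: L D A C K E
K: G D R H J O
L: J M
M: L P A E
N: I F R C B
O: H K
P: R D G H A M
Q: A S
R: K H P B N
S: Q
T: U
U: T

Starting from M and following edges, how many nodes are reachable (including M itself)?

BFS from M visits: M, P, L, E, A, R, H, G, D, J, Q, F, B, N, K, O, C, I, S
Reachable nodes: 19 of 21 total.

19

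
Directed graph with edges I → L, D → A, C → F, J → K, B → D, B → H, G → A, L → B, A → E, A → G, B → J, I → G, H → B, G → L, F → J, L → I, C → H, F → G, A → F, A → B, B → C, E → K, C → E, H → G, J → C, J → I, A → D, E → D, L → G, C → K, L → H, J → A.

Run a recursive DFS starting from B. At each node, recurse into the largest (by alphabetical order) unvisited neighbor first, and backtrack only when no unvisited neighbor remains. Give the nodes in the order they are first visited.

B -> J -> K -> I -> L -> H -> G -> A -> F -> E -> D -> C

Visit B
B → J
J → K
J → I
I → L
L → H
H → G
G → A
A → F
A → E
E → D
J → C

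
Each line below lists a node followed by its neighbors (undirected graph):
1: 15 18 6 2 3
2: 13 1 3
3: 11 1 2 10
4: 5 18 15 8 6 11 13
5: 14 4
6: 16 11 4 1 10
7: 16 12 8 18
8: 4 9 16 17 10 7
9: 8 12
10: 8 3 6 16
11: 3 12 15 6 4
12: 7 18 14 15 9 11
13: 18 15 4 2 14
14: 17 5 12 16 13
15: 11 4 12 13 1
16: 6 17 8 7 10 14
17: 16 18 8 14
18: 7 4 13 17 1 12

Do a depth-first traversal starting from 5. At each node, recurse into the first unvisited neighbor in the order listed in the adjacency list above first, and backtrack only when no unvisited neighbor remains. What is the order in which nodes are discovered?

Visit 5
5 → 14
14 → 17
17 → 16
16 → 6
6 → 11
11 → 3
3 → 1
1 → 15
15 → 4
4 → 18
18 → 7
7 → 12
12 → 9
9 → 8
8 → 10
18 → 13
13 → 2

5 → 14 → 17 → 16 → 6 → 11 → 3 → 1 → 15 → 4 → 18 → 7 → 12 → 9 → 8 → 10 → 13 → 2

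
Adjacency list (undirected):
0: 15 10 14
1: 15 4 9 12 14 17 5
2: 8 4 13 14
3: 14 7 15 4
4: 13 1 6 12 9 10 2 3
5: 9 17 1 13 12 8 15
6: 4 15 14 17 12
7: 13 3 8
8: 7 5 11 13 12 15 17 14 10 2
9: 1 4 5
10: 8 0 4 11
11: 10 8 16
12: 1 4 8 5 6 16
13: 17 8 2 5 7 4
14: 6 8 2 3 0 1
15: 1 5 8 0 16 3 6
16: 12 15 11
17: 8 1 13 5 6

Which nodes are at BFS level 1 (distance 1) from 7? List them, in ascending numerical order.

Level 0: 7
Level 1: 3, 8, 13
Level 2: 2, 4, 5, 10, 11, 12, 14, 15, 17
Level 3: 0, 1, 6, 9, 16

3, 8, 13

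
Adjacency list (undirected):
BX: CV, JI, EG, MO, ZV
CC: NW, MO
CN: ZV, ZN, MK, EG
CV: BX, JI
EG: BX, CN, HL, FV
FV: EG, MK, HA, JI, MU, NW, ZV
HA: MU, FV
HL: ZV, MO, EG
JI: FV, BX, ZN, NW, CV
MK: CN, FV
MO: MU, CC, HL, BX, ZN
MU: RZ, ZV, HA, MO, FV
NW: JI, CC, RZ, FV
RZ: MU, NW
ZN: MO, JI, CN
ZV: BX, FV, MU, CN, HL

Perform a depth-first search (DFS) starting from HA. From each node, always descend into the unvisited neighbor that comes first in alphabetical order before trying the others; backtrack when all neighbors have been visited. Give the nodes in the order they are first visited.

Visit HA
HA → FV
FV → EG
EG → BX
BX → CV
CV → JI
JI → NW
NW → CC
CC → MO
MO → HL
HL → ZV
ZV → CN
CN → MK
CN → ZN
ZV → MU
MU → RZ

HA FV EG BX CV JI NW CC MO HL ZV CN MK ZN MU RZ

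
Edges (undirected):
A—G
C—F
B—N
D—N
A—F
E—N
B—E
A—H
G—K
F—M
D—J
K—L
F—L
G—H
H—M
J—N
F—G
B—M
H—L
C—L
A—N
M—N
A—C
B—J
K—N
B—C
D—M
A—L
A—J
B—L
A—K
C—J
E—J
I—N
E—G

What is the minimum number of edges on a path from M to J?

2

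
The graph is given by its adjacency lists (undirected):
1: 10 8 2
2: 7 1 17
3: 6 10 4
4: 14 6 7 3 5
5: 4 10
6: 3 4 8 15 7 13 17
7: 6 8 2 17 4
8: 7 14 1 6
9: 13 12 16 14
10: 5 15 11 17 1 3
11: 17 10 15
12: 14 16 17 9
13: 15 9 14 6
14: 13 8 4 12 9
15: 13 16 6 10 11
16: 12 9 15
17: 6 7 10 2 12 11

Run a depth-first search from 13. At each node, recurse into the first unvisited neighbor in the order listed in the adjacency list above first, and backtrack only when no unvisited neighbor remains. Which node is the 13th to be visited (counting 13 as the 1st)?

Visit 13
13 → 15
15 → 16
16 → 12
12 → 14
14 → 8
8 → 7
7 → 6
6 → 3
3 → 10
10 → 5
5 → 4
10 → 11
11 → 17
17 → 2
2 → 1
14 → 9

Visit order: 13, 15, 16, 12, 14, 8, 7, 6, 3, 10, 5, 4, 11, 17, 2, 1, 9

11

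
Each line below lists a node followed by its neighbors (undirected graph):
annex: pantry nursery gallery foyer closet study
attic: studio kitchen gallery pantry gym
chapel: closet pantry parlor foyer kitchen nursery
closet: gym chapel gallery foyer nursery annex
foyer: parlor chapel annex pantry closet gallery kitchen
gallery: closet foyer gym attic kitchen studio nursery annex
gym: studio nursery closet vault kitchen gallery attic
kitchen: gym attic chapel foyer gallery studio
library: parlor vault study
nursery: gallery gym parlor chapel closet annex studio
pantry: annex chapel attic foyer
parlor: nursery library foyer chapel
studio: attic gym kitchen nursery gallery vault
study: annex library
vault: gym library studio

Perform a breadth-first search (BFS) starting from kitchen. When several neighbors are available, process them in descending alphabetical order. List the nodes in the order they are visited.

kitchen, studio, gym, gallery, foyer, chapel, attic, vault, nursery, closet, annex, parlor, pantry, library, study

Visit kitchen; enqueue studio, gym, gallery, foyer, chapel, attic → queue [studio, gym, gallery, foyer, chapel, attic]
Visit studio; enqueue vault, nursery → queue [gym, gallery, foyer, chapel, attic, vault, nursery]
Visit gym; enqueue closet → queue [gallery, foyer, chapel, attic, vault, nursery, closet]
Visit gallery; enqueue annex → queue [foyer, chapel, attic, vault, nursery, closet, annex]
Visit foyer; enqueue parlor, pantry → queue [chapel, attic, vault, nursery, closet, annex, parlor, pantry]
Visit chapel → queue [attic, vault, nursery, closet, annex, parlor, pantry]
Visit attic → queue [vault, nursery, closet, annex, parlor, pantry]
Visit vault; enqueue library → queue [nursery, closet, annex, parlor, pantry, library]
Visit nursery → queue [closet, annex, parlor, pantry, library]
Visit closet → queue [annex, parlor, pantry, library]
Visit annex; enqueue study → queue [parlor, pantry, library, study]
Visit parlor → queue [pantry, library, study]
Visit pantry → queue [library, study]
Visit library → queue [study]
Visit study → queue []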